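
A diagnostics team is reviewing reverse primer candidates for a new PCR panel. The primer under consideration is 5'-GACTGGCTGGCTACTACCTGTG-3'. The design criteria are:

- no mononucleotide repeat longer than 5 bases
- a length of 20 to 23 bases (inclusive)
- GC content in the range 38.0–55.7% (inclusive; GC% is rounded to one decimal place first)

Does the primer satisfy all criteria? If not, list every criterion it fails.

Fails: GC content.

Base counts: A=3, T=6, G=7, C=6 (length 22).
homopolymer run: longest run = 2 ✓
length: length 22 ✓
GC content: GC 13/22 = 59.1%, outside 38.0–55.7% ✗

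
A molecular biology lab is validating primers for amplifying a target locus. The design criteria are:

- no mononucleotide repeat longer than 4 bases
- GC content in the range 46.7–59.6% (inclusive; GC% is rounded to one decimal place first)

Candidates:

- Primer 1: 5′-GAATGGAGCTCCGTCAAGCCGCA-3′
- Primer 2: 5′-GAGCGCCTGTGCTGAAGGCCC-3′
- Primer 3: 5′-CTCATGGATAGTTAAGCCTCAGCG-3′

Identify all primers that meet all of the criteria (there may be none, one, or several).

Primer 3 only.

Primer 1 (23 nt, A=6 T=3 G=7 C=7): longest run = 2 ✓; GC 14/23 = 60.9%, outside 46.7–59.6% ✗ — fails.
Primer 2 (21 nt, A=3 T=3 G=8 C=7): longest run = 3 ✓; GC 15/21 = 71.4%, outside 46.7–59.6% ✗ — fails.
Primer 3 (24 nt, A=6 T=6 G=6 C=6): longest run = 2 ✓; GC 12/24 = 50.0% ✓ — passes.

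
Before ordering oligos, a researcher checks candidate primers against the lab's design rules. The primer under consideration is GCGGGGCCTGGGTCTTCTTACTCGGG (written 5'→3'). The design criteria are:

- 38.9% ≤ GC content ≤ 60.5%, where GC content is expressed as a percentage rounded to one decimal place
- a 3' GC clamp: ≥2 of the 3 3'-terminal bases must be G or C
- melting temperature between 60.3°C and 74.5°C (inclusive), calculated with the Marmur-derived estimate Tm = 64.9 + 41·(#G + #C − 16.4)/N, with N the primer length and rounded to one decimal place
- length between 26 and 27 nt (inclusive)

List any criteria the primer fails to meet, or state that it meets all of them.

Fails: GC content.

Base counts: A=1, T=7, G=11, C=7 (length 26).
GC content: GC 18/26 = 69.2%, outside 38.9–60.5% ✗
GC clamp: 3' end GGG has 3 G/C ✓
Tm: Tm = 64.9 + 41·(18 − 16.4)/26 = 67.4°C ✓
length: length 26 ✓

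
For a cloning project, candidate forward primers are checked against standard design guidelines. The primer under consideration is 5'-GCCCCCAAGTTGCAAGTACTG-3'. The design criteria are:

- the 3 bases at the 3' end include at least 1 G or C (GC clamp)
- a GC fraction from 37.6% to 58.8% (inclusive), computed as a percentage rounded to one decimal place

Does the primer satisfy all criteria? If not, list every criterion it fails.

Meets all criteria.

Base counts: A=5, T=4, G=5, C=7 (length 21).
GC clamp: 3' end CTG has 2 G/C ✓
GC content: GC 12/21 = 57.1% ✓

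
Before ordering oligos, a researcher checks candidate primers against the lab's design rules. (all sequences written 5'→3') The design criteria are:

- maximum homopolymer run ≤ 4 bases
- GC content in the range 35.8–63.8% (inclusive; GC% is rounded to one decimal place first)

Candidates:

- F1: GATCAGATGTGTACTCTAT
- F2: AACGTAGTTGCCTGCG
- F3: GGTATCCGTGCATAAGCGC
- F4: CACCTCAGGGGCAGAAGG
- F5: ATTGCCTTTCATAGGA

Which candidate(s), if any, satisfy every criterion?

F1 (19 nt, A=5 T=7 G=4 C=3): longest run = 1 ✓; GC 7/19 = 36.8% ✓ — passes.
F2 (16 nt, A=3 T=4 G=5 C=4): longest run = 2 ✓; GC 9/16 = 56.3% ✓ — passes.
F3 (19 nt, A=4 T=4 G=6 C=5): longest run = 2 ✓; GC 11/19 = 57.9% ✓ — passes.
F4 (18 nt, A=5 T=1 G=7 C=5): longest run = 4 ✓; GC 12/18 = 66.7%, outside 35.8–63.8% ✗ — fails.
F5 (16 nt, A=4 T=6 G=3 C=3): longest run = 3 ✓; GC 6/16 = 37.5% ✓ — passes.

F1, F2, F3 and F5.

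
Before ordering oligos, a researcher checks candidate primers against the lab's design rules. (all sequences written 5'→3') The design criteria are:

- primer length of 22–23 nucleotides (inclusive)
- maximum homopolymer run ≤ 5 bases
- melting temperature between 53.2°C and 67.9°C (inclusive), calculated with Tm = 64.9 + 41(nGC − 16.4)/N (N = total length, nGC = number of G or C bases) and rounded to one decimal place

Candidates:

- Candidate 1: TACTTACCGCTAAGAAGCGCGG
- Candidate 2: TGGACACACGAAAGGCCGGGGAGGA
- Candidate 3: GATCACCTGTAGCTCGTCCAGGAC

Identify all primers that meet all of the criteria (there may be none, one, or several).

Candidate 1 only.

Candidate 1 (22 nt, A=6 T=4 G=6 C=6): length 22 ✓; longest run = 2 ✓; Tm = 64.9 + 41·(12 − 16.4)/22 = 56.7°C ✓ — passes.
Candidate 2 (25 nt, A=8 T=1 G=11 C=5): length 25, outside 22–23 ✗; longest run = 4 ✓; Tm = 64.9 + 41·(16 − 16.4)/25 = 64.2°C ✓ — fails.
Candidate 3 (24 nt, A=5 T=5 G=6 C=8): length 24, outside 22–23 ✗; longest run = 2 ✓; Tm = 64.9 + 41·(14 − 16.4)/24 = 60.8°C ✓ — fails.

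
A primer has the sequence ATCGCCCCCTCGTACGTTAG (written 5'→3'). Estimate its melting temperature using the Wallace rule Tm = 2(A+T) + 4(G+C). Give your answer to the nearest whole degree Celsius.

Base counts: A=3, T=5, G=4, C=8 (length 20).
Tm = 2·(3+5) + 4·(4+8) = 2·8 + 4·12 = 16 + 48 = 64°C.

64°C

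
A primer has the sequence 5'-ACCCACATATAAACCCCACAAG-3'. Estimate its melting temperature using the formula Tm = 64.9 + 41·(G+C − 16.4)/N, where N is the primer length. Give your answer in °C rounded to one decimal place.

Base counts: A=10, T=2, G=1, C=9; G+C = 10, N = 22.
Tm = 64.9 + 41·(10 − 16.4)/22 = 64.9 + -262.40/22 = 53.0°C.

53.0°C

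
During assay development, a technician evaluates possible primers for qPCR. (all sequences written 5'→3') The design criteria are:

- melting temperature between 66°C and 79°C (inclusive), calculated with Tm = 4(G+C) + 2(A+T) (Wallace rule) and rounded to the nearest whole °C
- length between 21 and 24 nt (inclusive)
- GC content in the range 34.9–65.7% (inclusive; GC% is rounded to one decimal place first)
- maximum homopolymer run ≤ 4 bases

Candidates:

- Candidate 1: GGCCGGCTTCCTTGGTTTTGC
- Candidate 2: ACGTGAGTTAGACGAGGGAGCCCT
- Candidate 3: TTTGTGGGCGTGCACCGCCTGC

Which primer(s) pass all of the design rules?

Candidate 1 and Candidate 2.

Candidate 1 (21 nt, A=0 T=8 G=7 C=6): Tm = 2·8 + 4·13 = 68°C ✓; length 21 ✓; GC 13/21 = 61.9% ✓; longest run = 4 ✓ — passes.
Candidate 2 (24 nt, A=6 T=4 G=9 C=5): Tm = 2·10 + 4·14 = 76°C ✓; length 24 ✓; GC 14/24 = 58.3% ✓; longest run = 3 ✓ — passes.
Candidate 3 (22 nt, A=1 T=6 G=8 C=7): Tm = 2·7 + 4·15 = 74°C ✓; length 22 ✓; GC 15/22 = 68.2%, outside 34.9–65.7% ✗; longest run = 3 ✓ — fails.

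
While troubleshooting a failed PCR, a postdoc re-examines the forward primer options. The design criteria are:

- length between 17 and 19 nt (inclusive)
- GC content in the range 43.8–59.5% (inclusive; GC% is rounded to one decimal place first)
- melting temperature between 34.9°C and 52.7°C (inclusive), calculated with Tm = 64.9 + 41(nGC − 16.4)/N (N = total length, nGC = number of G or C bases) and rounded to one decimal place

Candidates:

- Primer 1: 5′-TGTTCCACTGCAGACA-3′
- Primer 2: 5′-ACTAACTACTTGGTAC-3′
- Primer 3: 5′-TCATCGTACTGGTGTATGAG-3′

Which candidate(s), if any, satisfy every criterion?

Primer 1 (16 nt, A=4 T=4 G=3 C=5): length 16, outside 17–19 ✗; GC 8/16 = 50.0% ✓; Tm = 64.9 + 41·(8 − 16.4)/16 = 43.4°C ✓ — fails.
Primer 2 (16 nt, A=5 T=5 G=2 C=4): length 16, outside 17–19 ✗; GC 6/16 = 37.5%, outside 43.8–59.5% ✗; Tm = 64.9 + 41·(6 − 16.4)/16 = 38.3°C ✓ — fails.
Primer 3 (20 nt, A=4 T=7 G=6 C=3): length 20, outside 17–19 ✗; GC 9/20 = 45.0% ✓; Tm = 64.9 + 41·(9 − 16.4)/20 = 49.7°C ✓ — fails.

None of the candidates satisfy all criteria.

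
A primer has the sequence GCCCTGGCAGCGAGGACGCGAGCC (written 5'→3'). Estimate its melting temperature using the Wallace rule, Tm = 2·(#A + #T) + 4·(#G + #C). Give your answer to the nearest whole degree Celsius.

86°C

Base counts: A=4, T=1, G=10, C=9 (length 24).
Tm = 2·(4+1) + 4·(10+9) = 2·5 + 4·19 = 10 + 76 = 86°C.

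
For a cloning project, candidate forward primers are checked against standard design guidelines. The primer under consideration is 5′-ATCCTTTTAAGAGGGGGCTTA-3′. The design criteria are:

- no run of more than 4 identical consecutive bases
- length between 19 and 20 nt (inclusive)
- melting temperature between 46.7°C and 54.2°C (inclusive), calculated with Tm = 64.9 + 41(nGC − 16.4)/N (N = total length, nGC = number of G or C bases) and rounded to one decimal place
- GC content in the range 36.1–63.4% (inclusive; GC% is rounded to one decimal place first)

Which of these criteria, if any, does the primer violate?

Base counts: A=5, T=7, G=6, C=3 (length 21).
homopolymer run: longest run = 5, exceeds 4 ✗
length: length 21, outside 19–20 ✗
Tm: Tm = 64.9 + 41·(9 − 16.4)/21 = 50.5°C ✓
GC content: GC 9/21 = 42.9% ✓

Fails: homopolymer run, length.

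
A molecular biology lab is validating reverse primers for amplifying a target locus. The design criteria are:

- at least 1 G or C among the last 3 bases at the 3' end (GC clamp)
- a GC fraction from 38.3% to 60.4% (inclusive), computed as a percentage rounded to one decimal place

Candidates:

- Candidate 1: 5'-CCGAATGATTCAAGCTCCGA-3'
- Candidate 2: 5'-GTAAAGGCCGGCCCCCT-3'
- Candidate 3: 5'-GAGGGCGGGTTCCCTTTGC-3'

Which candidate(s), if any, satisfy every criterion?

Candidate 1 only.

Candidate 1 (20 nt, A=6 T=4 G=4 C=6): 3' end CGA has 2 G/C ✓; GC 10/20 = 50.0% ✓ — passes.
Candidate 2 (17 nt, A=3 T=2 G=5 C=7): 3' end CCT has 2 G/C ✓; GC 12/17 = 70.6%, outside 38.3–60.4% ✗ — fails.
Candidate 3 (19 nt, A=1 T=5 G=8 C=5): 3' end TGC has 2 G/C ✓; GC 13/19 = 68.4%, outside 38.3–60.4% ✗ — fails.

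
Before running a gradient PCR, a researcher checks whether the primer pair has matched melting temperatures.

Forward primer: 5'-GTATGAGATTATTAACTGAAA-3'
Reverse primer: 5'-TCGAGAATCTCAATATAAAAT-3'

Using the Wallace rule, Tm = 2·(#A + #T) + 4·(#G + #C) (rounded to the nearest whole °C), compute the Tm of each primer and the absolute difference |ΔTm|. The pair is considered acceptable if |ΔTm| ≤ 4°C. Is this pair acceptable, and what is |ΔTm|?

|ΔTm| = 0°C; the pair is acceptable.

Forward: A=9 T=7 G=4 C=1 → Tm = 2·16 + 4·5 = 52°C.
Reverse: A=10 T=6 G=2 C=3 → Tm = 2·16 + 4·5 = 52°C.
|ΔTm| = |52 − 52| = 0°C, ≤ 4°C.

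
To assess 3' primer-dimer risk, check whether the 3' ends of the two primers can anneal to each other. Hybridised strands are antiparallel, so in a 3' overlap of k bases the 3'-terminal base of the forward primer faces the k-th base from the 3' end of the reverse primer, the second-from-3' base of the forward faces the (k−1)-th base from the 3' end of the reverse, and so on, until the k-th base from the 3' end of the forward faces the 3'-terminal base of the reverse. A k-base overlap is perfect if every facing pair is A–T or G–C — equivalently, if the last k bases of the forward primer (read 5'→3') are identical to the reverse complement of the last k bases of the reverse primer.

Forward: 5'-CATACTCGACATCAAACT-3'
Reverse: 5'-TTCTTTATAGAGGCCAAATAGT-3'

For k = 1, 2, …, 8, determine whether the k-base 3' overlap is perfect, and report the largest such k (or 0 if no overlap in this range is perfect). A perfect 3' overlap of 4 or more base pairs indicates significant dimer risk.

Longest perfect overlap: 3 complementary base pairs; below the dimer-risk threshold (threshold 4).

Last 8 bases (5'→3') — forward …ATCAAACT, reverse …CAAATAGT.
Reverse complement of the reverse primer's last 8 bases: ACTATTTG; its first k bases are the reverse complement of the reverse primer's last k bases, so a perfect k-base overlap needs the forward primer's last k bases to equal them.
Comparing (forward last k vs required): k=1: T vs A ✗; k=2: CT vs AC ✗; k=3: ACT vs ACT ✓; k=4: AACT vs ACTA ✗; k=5: AAACT vs ACTAT ✗; k=6: CAAACT vs ACTATT ✗; k=7: TCAAACT vs ACTATTT ✗; k=8: ATCAAACT vs ACTATTTG ✗.
Only k = 3 is perfect, so the longest perfect 3' overlap is 3.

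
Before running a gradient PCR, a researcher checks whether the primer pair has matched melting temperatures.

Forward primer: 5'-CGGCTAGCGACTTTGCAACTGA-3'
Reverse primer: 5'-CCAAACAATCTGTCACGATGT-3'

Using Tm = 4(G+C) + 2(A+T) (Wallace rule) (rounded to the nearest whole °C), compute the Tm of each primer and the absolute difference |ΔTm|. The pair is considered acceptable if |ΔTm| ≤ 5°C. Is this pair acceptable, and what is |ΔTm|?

|ΔTm| = 8°C; the pair is not acceptable.

Forward: A=5 T=5 G=6 C=6 → Tm = 2·10 + 4·12 = 68°C.
Reverse: A=7 T=5 G=3 C=6 → Tm = 2·12 + 4·9 = 60°C.
|ΔTm| = |68 − 60| = 8°C, > 5°C.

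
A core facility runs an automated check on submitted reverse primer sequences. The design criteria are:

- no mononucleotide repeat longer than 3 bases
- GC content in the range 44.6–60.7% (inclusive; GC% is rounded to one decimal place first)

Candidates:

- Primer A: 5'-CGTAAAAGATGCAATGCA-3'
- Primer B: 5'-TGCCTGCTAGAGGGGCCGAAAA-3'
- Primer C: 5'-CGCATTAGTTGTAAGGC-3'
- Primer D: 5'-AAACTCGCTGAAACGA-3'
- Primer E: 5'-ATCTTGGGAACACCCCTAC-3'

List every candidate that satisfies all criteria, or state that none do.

Primer C only.

Primer A (18 nt, A=8 T=3 G=4 C=3): longest run = 4, exceeds 3 ✗; GC 7/18 = 38.9%, outside 44.6–60.7% ✗ — fails.
Primer B (22 nt, A=6 T=3 G=8 C=5): longest run = 4, exceeds 3 ✗; GC 13/22 = 59.1% ✓ — fails.
Primer C (17 nt, A=4 T=5 G=5 C=3): longest run = 2 ✓; GC 8/17 = 47.1% ✓ — passes.
Primer D (16 nt, A=7 T=2 G=3 C=4): longest run = 3 ✓; GC 7/16 = 43.8%, outside 44.6–60.7% ✗ — fails.
Primer E (19 nt, A=5 T=4 G=3 C=7): longest run = 4, exceeds 3 ✗; GC 10/19 = 52.6% ✓ — fails.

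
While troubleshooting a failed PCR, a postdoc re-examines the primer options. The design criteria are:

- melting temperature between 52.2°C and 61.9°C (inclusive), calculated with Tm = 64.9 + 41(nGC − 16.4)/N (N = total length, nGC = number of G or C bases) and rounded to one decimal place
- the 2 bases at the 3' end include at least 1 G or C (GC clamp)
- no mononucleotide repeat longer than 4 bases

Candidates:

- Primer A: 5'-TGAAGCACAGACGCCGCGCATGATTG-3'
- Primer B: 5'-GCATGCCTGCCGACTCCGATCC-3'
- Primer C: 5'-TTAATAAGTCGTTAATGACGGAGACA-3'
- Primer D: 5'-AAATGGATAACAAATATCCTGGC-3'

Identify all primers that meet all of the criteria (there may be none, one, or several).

Primer A (26 nt, A=7 T=4 G=8 C=7): Tm = 64.9 + 41·(15 − 16.4)/26 = 62.7°C, outside 52.2–61.9°C ✗; 3' end TG has 1 G/C ✓; longest run = 2 ✓ — fails.
Primer B (22 nt, A=3 T=4 G=5 C=10): Tm = 64.9 + 41·(15 − 16.4)/22 = 62.3°C, outside 52.2–61.9°C ✗; 3' end CC has 2 G/C ✓; longest run = 2 ✓ — fails.
Primer C (26 nt, A=10 T=7 G=6 C=3): Tm = 64.9 + 41·(9 − 16.4)/26 = 53.2°C ✓; 3' end CA has 1 G/C ✓; longest run = 2 ✓ — passes.
Primer D (23 nt, A=10 T=5 G=4 C=4): Tm = 64.9 + 41·(8 − 16.4)/23 = 49.9°C, outside 52.2–61.9°C ✗; 3' end GC has 2 G/C ✓; longest run = 3 ✓ — fails.

Primer C only.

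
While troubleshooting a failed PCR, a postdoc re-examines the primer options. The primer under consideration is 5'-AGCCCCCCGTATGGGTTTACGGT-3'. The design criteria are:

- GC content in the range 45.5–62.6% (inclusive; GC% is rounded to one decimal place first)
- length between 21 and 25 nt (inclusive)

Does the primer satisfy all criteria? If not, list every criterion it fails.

Meets all criteria.

Base counts: A=3, T=6, G=7, C=7 (length 23).
GC content: GC 14/23 = 60.9% ✓
length: length 23 ✓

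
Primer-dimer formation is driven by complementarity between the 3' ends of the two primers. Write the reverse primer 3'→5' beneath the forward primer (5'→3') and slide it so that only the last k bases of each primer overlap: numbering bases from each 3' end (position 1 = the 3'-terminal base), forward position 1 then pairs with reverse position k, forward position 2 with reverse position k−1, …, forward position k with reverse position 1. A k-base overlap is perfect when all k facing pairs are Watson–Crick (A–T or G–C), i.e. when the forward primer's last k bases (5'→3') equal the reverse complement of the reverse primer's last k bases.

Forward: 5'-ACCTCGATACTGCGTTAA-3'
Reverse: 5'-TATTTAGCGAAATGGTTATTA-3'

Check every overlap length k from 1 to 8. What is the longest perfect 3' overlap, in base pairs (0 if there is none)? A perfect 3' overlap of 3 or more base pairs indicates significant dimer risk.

Longest perfect overlap: 3 complementary base pairs; significant dimer risk (threshold 3).

Last 8 bases (5'→3') — forward …TGCGTTAA, reverse …GGTTATTA.
Reverse complement of the reverse primer's last 8 bases: TAATAACC; its first k bases are the reverse complement of the reverse primer's last k bases, so a perfect k-base overlap needs the forward primer's last k bases to equal them.
Comparing (forward last k vs required): k=1: A vs T ✗; k=2: AA vs TA ✗; k=3: TAA vs TAA ✓; k=4: TTAA vs TAAT ✗; k=5: GTTAA vs TAATA ✗; k=6: CGTTAA vs TAATAA ✗; k=7: GCGTTAA vs TAATAAC ✗; k=8: TGCGTTAA vs TAATAACC ✗.
Only k = 3 is perfect, so the longest perfect 3' overlap is 3.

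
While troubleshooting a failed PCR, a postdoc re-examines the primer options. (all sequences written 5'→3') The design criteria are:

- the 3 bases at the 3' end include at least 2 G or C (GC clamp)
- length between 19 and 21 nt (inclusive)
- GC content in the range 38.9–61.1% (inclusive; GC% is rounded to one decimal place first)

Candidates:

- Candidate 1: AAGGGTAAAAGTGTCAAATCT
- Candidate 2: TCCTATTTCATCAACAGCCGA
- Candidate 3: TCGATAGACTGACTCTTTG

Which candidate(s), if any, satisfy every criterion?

Candidate 2 only.

Candidate 1 (21 nt, A=9 T=5 G=5 C=2): 3' end TCT has 1 G/C, need ≥2 ✗; length 21 ✓; GC 7/21 = 33.3%, outside 38.9–61.1% ✗ — fails.
Candidate 2 (21 nt, A=6 T=6 G=2 C=7): 3' end CGA has 2 G/C ✓; length 21 ✓; GC 9/21 = 42.9% ✓ — passes.
Candidate 3 (19 nt, A=4 T=7 G=4 C=4): 3' end TTG has 1 G/C, need ≥2 ✗; length 19 ✓; GC 8/19 = 42.1% ✓ — fails.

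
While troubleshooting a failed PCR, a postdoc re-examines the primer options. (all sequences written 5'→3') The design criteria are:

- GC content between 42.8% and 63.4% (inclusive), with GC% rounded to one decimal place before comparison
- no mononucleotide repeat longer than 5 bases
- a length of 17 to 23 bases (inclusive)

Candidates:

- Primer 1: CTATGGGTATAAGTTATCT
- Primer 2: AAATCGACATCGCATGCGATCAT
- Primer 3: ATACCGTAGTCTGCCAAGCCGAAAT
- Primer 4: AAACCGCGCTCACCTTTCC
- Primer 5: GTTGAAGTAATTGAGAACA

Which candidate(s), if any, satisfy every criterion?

Primer 1 (19 nt, A=5 T=8 G=4 C=2): GC 6/19 = 31.6%, outside 42.8–63.4% ✗; longest run = 3 ✓; length 19 ✓ — fails.
Primer 2 (23 nt, A=8 T=5 G=4 C=6): GC 10/23 = 43.5% ✓; longest run = 3 ✓; length 23 ✓ — passes.
Primer 3 (25 nt, A=8 T=5 G=5 C=7): GC 12/25 = 48.0% ✓; longest run = 3 ✓; length 25, outside 17–23 ✗ — fails.
Primer 4 (19 nt, A=4 T=4 G=2 C=9): GC 11/19 = 57.9% ✓; longest run = 3 ✓; length 19 ✓ — passes.
Primer 5 (19 nt, A=8 T=5 G=5 C=1): GC 6/19 = 31.6%, outside 42.8–63.4% ✗; longest run = 2 ✓; length 19 ✓ — fails.

Primer 2 and Primer 4.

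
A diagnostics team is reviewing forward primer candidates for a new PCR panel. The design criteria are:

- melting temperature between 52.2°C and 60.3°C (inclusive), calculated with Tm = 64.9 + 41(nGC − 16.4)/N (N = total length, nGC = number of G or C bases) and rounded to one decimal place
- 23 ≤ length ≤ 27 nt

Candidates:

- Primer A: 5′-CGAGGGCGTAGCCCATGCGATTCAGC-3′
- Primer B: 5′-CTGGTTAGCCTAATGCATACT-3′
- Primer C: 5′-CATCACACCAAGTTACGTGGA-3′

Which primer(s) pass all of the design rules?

None of the candidates satisfy all criteria.

Primer A (26 nt, A=5 T=4 G=9 C=8): Tm = 64.9 + 41·(17 − 16.4)/26 = 65.8°C, outside 52.2–60.3°C ✗; length 26 ✓ — fails.
Primer B (21 nt, A=5 T=7 G=4 C=5): Tm = 64.9 + 41·(9 − 16.4)/21 = 50.5°C, outside 52.2–60.3°C ✗; length 21, outside 23–27 ✗ — fails.
Primer C (21 nt, A=7 T=4 G=4 C=6): Tm = 64.9 + 41·(10 − 16.4)/21 = 52.4°C ✓; length 21, outside 23–27 ✗ — fails.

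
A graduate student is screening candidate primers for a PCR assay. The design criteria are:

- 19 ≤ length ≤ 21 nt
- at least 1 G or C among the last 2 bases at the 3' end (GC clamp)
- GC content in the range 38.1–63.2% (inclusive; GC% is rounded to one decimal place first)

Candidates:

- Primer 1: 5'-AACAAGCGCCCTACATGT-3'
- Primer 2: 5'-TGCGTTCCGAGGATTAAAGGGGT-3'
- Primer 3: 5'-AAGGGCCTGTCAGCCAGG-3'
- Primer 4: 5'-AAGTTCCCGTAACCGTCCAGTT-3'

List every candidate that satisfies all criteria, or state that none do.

None of the candidates satisfy all criteria.

Primer 1 (18 nt, A=6 T=3 G=3 C=6): length 18, outside 19–21 ✗; 3' end GT has 1 G/C ✓; GC 9/18 = 50.0% ✓ — fails.
Primer 2 (23 nt, A=5 T=6 G=9 C=3): length 23, outside 19–21 ✗; 3' end GT has 1 G/C ✓; GC 12/23 = 52.2% ✓ — fails.
Primer 3 (18 nt, A=4 T=2 G=7 C=5): length 18, outside 19–21 ✗; 3' end GG has 2 G/C ✓; GC 12/18 = 66.7%, outside 38.1–63.2% ✗ — fails.
Primer 4 (22 nt, A=5 T=6 G=4 C=7): length 22, outside 19–21 ✗; 3' end TT has 0 G/C, need ≥1 ✗; GC 11/22 = 50.0% ✓ — fails.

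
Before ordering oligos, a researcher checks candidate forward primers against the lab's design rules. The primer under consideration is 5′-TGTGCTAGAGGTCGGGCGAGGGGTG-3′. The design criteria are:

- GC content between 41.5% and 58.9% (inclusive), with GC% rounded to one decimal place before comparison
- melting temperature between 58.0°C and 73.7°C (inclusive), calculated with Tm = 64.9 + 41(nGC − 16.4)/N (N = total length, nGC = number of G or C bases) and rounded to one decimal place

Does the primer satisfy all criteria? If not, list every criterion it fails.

Base counts: A=3, T=5, G=14, C=3 (length 25).
GC content: GC 17/25 = 68.0%, outside 41.5–58.9% ✗
Tm: Tm = 64.9 + 41·(17 − 16.4)/25 = 65.9°C ✓

Fails: GC content.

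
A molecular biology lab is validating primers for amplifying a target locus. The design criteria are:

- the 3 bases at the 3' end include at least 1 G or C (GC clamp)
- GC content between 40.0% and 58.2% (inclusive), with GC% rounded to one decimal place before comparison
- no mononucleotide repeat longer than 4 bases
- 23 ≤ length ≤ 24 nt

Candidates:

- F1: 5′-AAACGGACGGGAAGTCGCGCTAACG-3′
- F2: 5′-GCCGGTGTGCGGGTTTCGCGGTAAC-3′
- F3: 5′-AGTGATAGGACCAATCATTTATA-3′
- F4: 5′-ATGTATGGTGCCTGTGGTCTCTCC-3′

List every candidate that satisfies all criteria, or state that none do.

F1 (25 nt, A=8 T=2 G=9 C=6): 3' end ACG has 2 G/C ✓; GC 15/25 = 60.0%, outside 40.0–58.2% ✗; longest run = 3 ✓; length 25, outside 23–24 ✗ — fails.
F2 (25 nt, A=2 T=6 G=11 C=6): 3' end AAC has 1 G/C ✓; GC 17/25 = 68.0%, outside 40.0–58.2% ✗; longest run = 3 ✓; length 25, outside 23–24 ✗ — fails.
F3 (23 nt, A=9 T=7 G=4 C=3): 3' end ATA has 0 G/C, need ≥1 ✗; GC 7/23 = 30.4%, outside 40.0–58.2% ✗; longest run = 3 ✓; length 23 ✓ — fails.
F4 (24 nt, A=2 T=9 G=7 C=6): 3' end TCC has 2 G/C ✓; GC 13/24 = 54.2% ✓; longest run = 2 ✓; length 24 ✓ — passes.

F4 only.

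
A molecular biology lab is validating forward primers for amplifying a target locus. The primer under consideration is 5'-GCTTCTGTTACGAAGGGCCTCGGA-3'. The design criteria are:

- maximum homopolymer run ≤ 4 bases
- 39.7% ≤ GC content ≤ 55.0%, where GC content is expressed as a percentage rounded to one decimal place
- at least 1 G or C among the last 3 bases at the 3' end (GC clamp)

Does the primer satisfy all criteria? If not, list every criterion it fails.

Fails: GC content.

Base counts: A=4, T=6, G=8, C=6 (length 24).
homopolymer run: longest run = 3 ✓
GC content: GC 14/24 = 58.3%, outside 39.7–55.0% ✗
GC clamp: 3' end GGA has 2 G/C ✓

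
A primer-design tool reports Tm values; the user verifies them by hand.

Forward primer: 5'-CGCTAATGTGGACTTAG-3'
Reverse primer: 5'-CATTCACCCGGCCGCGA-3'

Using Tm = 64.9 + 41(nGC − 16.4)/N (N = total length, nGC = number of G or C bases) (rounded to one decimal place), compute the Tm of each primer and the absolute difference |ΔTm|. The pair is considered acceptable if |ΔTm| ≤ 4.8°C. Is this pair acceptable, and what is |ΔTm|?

|ΔTm| = 9.7°C; the pair is not acceptable.

Forward: G+C = 8, N = 17 → Tm = 64.9 + 41·(8 − 16.4)/17 = 44.6°C.
Reverse: G+C = 12, N = 17 → Tm = 64.9 + 41·(12 − 16.4)/17 = 54.3°C.
|ΔTm| = |44.6 − 54.3| = 9.7°C, > 4.8°C.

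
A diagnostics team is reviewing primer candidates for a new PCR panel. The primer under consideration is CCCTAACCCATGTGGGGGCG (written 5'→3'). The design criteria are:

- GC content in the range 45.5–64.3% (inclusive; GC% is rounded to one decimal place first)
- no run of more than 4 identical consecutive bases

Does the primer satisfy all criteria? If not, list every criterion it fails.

Base counts: A=3, T=3, G=7, C=7 (length 20).
GC content: GC 14/20 = 70.0%, outside 45.5–64.3% ✗
homopolymer run: longest run = 5, exceeds 4 ✗

Fails: GC content, homopolymer run.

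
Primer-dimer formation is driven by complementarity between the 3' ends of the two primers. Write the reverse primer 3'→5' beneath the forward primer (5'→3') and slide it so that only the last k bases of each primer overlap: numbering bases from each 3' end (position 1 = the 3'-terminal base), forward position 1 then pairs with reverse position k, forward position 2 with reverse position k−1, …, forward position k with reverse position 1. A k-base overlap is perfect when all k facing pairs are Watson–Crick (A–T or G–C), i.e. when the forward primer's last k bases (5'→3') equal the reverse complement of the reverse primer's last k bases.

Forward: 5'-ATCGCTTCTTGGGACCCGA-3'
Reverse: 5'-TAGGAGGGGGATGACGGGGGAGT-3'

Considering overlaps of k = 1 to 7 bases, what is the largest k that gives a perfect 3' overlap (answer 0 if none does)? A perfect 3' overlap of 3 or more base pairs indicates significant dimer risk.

Last 7 bases (5'→3') — forward …GACCCGA, reverse …GGGGAGT.
Reverse complement of the reverse primer's last 7 bases: ACTCCCC; its first k bases are the reverse complement of the reverse primer's last k bases, so a perfect k-base overlap needs the forward primer's last k bases to equal them.
Comparing (forward last k vs required): k=1: A vs A ✓; k=2: GA vs AC ✗; k=3: CGA vs ACT ✗; k=4: CCGA vs ACTC ✗; k=5: CCCGA vs ACTCC ✗; k=6: ACCCGA vs ACTCCC ✗; k=7: GACCCGA vs ACTCCCC ✗.
Only k = 1 is perfect, so the longest perfect 3' overlap is 1.

Longest perfect overlap: 1 complementary base pair; below the dimer-risk threshold (threshold 3).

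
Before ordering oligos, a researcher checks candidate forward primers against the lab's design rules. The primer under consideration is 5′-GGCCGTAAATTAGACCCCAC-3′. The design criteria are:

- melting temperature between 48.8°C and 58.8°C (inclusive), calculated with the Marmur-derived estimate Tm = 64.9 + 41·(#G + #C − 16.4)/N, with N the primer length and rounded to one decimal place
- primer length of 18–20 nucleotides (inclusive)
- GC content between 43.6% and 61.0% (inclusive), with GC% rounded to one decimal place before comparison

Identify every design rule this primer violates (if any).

Meets all criteria.

Base counts: A=6, T=3, G=4, C=7 (length 20).
Tm: Tm = 64.9 + 41·(11 − 16.4)/20 = 53.8°C ✓
length: length 20 ✓
GC content: GC 11/20 = 55.0% ✓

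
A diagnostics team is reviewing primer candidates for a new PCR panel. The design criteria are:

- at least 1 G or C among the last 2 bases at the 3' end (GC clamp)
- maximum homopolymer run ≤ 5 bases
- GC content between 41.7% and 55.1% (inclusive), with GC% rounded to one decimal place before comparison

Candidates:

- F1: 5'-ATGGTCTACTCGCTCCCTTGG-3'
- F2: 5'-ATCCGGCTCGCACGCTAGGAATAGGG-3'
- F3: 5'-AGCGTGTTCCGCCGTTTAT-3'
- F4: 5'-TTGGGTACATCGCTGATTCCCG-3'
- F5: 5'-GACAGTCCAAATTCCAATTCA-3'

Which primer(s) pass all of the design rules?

F4 only.

F1 (21 nt, A=2 T=7 G=5 C=7): 3' end GG has 2 G/C ✓; longest run = 3 ✓; GC 12/21 = 57.1%, outside 41.7–55.1% ✗ — fails.
F2 (26 nt, A=6 T=4 G=9 C=7): 3' end GG has 2 G/C ✓; longest run = 3 ✓; GC 16/26 = 61.5%, outside 41.7–55.1% ✗ — fails.
F3 (19 nt, A=2 T=7 G=5 C=5): 3' end AT has 0 G/C, need ≥1 ✗; longest run = 3 ✓; GC 10/19 = 52.6% ✓ — fails.
F4 (22 nt, A=3 T=7 G=6 C=6): 3' end CG has 2 G/C ✓; longest run = 3 ✓; GC 12/22 = 54.5% ✓ — passes.
F5 (21 nt, A=8 T=5 G=2 C=6): 3' end CA has 1 G/C ✓; longest run = 3 ✓; GC 8/21 = 38.1%, outside 41.7–55.1% ✗ — fails.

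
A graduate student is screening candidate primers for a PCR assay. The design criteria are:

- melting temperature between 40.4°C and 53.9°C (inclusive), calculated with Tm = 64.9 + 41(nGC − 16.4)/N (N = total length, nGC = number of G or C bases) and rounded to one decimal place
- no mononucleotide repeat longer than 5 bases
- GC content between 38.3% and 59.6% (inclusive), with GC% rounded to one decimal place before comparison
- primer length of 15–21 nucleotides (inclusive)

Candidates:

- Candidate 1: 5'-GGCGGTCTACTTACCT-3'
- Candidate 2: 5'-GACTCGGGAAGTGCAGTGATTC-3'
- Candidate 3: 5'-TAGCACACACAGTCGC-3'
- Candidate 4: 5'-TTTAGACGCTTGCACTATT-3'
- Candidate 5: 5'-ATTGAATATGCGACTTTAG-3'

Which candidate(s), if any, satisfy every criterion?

Candidate 1 (16 nt, A=2 T=5 G=4 C=5): Tm = 64.9 + 41·(9 − 16.4)/16 = 45.9°C ✓; longest run = 2 ✓; GC 9/16 = 56.3% ✓; length 16 ✓ — passes.
Candidate 2 (22 nt, A=5 T=5 G=8 C=4): Tm = 64.9 + 41·(12 − 16.4)/22 = 56.7°C, outside 40.4–53.9°C ✗; longest run = 3 ✓; GC 12/22 = 54.5% ✓; length 22, outside 15–21 ✗ — fails.
Candidate 3 (16 nt, A=5 T=2 G=3 C=6): Tm = 64.9 + 41·(9 − 16.4)/16 = 45.9°C ✓; longest run = 1 ✓; GC 9/16 = 56.3% ✓; length 16 ✓ — passes.
Candidate 4 (19 nt, A=4 T=8 G=3 C=4): Tm = 64.9 + 41·(7 − 16.4)/19 = 44.6°C ✓; longest run = 3 ✓; GC 7/19 = 36.8%, outside 38.3–59.6% ✗; length 19 ✓ — fails.
Candidate 5 (19 nt, A=6 T=7 G=4 C=2): Tm = 64.9 + 41·(6 − 16.4)/19 = 42.5°C ✓; longest run = 3 ✓; GC 6/19 = 31.6%, outside 38.3–59.6% ✗; length 19 ✓ — fails.

Candidate 1 and Candidate 3.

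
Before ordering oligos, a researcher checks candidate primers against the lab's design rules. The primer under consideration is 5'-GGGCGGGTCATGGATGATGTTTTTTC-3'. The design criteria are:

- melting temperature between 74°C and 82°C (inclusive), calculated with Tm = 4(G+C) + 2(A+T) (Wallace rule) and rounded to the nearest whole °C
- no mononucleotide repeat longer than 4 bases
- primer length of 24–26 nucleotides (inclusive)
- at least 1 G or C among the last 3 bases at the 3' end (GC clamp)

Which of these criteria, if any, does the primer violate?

Base counts: A=3, T=10, G=10, C=3 (length 26).
Tm: Tm = 2·13 + 4·13 = 78°C ✓
homopolymer run: longest run = 6, exceeds 4 ✗
length: length 26 ✓
GC clamp: 3' end TTC has 1 G/C ✓

Fails: homopolymer run.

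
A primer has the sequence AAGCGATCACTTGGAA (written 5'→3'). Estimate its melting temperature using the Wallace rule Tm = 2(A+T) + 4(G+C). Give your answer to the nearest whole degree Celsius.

Base counts: A=6, T=3, G=4, C=3 (length 16).
Tm = 2·(6+3) + 4·(4+3) = 2·9 + 4·7 = 18 + 28 = 46°C.

46°C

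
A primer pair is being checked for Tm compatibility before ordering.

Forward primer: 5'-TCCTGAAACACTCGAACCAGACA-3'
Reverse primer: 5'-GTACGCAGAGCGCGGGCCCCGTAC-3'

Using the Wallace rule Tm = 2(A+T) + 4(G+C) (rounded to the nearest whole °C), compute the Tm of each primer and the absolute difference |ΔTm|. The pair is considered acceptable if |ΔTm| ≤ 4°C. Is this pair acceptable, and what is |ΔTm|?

Forward: A=9 T=3 G=3 C=8 → Tm = 2·12 + 4·11 = 68°C.
Reverse: A=4 T=2 G=9 C=9 → Tm = 2·6 + 4·18 = 84°C.
|ΔTm| = |68 − 84| = 16°C, > 4°C.

|ΔTm| = 16°C; the pair is not acceptable.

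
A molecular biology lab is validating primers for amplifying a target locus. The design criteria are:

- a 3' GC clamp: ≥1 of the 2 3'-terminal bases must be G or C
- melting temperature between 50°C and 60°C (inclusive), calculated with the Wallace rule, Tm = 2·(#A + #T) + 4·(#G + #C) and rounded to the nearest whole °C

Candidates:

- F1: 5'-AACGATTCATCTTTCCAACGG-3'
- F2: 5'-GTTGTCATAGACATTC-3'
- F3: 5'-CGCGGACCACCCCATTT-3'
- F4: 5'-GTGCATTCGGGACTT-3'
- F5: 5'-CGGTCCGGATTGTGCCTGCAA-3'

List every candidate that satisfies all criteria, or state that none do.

F1 only.

F1 (21 nt, A=6 T=6 G=3 C=6): 3' end GG has 2 G/C ✓; Tm = 2·12 + 4·9 = 60°C ✓ — passes.
F2 (16 nt, A=4 T=6 G=3 C=3): 3' end TC has 1 G/C ✓; Tm = 2·10 + 4·6 = 44°C, outside 50–60°C ✗ — fails.
F3 (17 nt, A=3 T=3 G=3 C=8): 3' end TT has 0 G/C, need ≥1 ✗; Tm = 2·6 + 4·11 = 56°C ✓ — fails.
F4 (15 nt, A=2 T=5 G=5 C=3): 3' end TT has 0 G/C, need ≥1 ✗; Tm = 2·7 + 4·8 = 46°C, outside 50–60°C ✗ — fails.
F5 (21 nt, A=3 T=5 G=7 C=6): 3' end AA has 0 G/C, need ≥1 ✗; Tm = 2·8 + 4·13 = 68°C, outside 50–60°C ✗ — fails.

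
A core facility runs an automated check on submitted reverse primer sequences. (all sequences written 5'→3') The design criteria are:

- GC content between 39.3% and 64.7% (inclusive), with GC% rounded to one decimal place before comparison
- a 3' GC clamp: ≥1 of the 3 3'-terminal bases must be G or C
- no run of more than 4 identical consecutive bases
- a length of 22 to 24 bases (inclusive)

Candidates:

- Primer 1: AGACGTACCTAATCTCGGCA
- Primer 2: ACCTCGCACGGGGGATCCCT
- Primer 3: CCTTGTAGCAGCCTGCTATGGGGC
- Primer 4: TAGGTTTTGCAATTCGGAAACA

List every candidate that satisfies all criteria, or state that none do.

Primer 3 only.

Primer 1 (20 nt, A=6 T=4 G=4 C=6): GC 10/20 = 50.0% ✓; 3' end GCA has 2 G/C ✓; longest run = 2 ✓; length 20, outside 22–24 ✗ — fails.
Primer 2 (20 nt, A=3 T=3 G=6 C=8): GC 14/20 = 70.0%, outside 39.3–64.7% ✗; 3' end CCT has 2 G/C ✓; longest run = 5, exceeds 4 ✗; length 20, outside 22–24 ✗ — fails.
Primer 3 (24 nt, A=3 T=6 G=8 C=7): GC 15/24 = 62.5% ✓; 3' end GGC has 3 G/C ✓; longest run = 4 ✓; length 24 ✓ — passes.
Primer 4 (22 nt, A=7 T=7 G=5 C=3): GC 8/22 = 36.4%, outside 39.3–64.7% ✗; 3' end ACA has 1 G/C ✓; longest run = 4 ✓; length 22 ✓ — fails.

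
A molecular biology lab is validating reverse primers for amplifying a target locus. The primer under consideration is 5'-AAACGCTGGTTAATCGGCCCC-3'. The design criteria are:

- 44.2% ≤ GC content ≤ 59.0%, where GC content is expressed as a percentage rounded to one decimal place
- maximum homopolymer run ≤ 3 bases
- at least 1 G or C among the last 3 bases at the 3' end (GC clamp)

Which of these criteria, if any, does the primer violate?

Fails: homopolymer run.

Base counts: A=5, T=4, G=5, C=7 (length 21).
GC content: GC 12/21 = 57.1% ✓
homopolymer run: longest run = 4, exceeds 3 ✗
GC clamp: 3' end CCC has 3 G/C ✓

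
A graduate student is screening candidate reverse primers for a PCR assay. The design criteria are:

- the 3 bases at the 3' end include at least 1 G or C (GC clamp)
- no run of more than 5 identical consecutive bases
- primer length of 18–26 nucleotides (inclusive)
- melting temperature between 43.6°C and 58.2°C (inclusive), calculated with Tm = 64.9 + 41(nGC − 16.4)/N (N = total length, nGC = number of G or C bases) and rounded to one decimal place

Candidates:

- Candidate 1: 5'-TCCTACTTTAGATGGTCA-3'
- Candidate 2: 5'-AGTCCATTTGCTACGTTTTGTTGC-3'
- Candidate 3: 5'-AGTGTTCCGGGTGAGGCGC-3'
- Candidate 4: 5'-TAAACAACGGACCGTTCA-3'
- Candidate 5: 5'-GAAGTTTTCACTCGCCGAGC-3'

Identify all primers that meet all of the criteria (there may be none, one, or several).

Candidate 1 (18 nt, A=4 T=7 G=3 C=4): 3' end TCA has 1 G/C ✓; longest run = 3 ✓; length 18 ✓; Tm = 64.9 + 41·(7 − 16.4)/18 = 43.5°C, outside 43.6–58.2°C ✗ — fails.
Candidate 2 (24 nt, A=3 T=11 G=5 C=5): 3' end TGC has 2 G/C ✓; longest run = 4 ✓; length 24 ✓; Tm = 64.9 + 41·(10 − 16.4)/24 = 54.0°C ✓ — passes.
Candidate 3 (19 nt, A=2 T=4 G=9 C=4): 3' end CGC has 3 G/C ✓; longest run = 3 ✓; length 19 ✓; Tm = 64.9 + 41·(13 − 16.4)/19 = 57.6°C ✓ — passes.
Candidate 4 (18 nt, A=7 T=3 G=3 C=5): 3' end TCA has 1 G/C ✓; longest run = 3 ✓; length 18 ✓; Tm = 64.9 + 41·(8 − 16.4)/18 = 45.8°C ✓ — passes.
Candidate 5 (20 nt, A=4 T=5 G=5 C=6): 3' end AGC has 2 G/C ✓; longest run = 4 ✓; length 20 ✓; Tm = 64.9 + 41·(11 − 16.4)/20 = 53.8°C ✓ — passes.

Candidate 2, Candidate 3, Candidate 4 and Candidate 5.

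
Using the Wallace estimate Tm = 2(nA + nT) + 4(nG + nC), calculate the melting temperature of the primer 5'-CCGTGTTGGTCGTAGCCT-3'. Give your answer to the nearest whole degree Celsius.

Base counts: A=1, T=6, G=6, C=5 (length 18).
Tm = 2·(1+6) + 4·(6+5) = 2·7 + 4·11 = 14 + 44 = 58°C.

58°C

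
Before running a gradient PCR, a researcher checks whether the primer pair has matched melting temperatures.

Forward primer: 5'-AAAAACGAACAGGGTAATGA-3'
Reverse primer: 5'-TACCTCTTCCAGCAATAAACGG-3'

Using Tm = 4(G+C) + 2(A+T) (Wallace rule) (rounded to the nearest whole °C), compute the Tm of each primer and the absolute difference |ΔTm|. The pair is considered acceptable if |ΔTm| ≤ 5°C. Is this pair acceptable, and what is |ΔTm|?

Forward: A=11 T=2 G=5 C=2 → Tm = 2·13 + 4·7 = 54°C.
Reverse: A=7 T=5 G=3 C=7 → Tm = 2·12 + 4·10 = 64°C.
|ΔTm| = |54 − 64| = 10°C, > 5°C.

|ΔTm| = 10°C; the pair is not acceptable.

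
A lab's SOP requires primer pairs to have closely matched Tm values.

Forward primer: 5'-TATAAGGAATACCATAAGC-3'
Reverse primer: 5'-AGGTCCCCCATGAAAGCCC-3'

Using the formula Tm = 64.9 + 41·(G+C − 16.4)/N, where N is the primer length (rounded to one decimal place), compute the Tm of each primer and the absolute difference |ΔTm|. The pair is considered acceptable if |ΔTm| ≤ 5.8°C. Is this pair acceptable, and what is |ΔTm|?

Forward: G+C = 6, N = 19 → Tm = 64.9 + 41·(6 − 16.4)/19 = 42.5°C.
Reverse: G+C = 12, N = 19 → Tm = 64.9 + 41·(12 − 16.4)/19 = 55.4°C.
|ΔTm| = |42.5 − 55.4| = 12.9°C, > 5.8°C.

|ΔTm| = 12.9°C; the pair is not acceptable.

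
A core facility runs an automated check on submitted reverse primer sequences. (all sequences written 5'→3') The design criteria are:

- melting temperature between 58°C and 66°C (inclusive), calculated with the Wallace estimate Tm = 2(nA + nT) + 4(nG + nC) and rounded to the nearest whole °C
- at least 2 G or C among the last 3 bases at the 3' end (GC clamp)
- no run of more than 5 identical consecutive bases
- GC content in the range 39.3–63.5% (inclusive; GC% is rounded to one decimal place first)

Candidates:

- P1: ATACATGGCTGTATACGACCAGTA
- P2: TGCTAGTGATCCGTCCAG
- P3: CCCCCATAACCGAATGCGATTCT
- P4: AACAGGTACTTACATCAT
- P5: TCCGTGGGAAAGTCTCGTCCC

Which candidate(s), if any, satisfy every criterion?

P1 (24 nt, A=8 T=6 G=5 C=5): Tm = 2·14 + 4·10 = 68°C, outside 58–66°C ✗; 3' end GTA has 1 G/C, need ≥2 ✗; longest run = 2 ✓; GC 10/24 = 41.7% ✓ — fails.
P2 (18 nt, A=3 T=5 G=5 C=5): Tm = 2·8 + 4·10 = 56°C, outside 58–66°C ✗; 3' end CAG has 2 G/C ✓; longest run = 2 ✓; GC 10/18 = 55.6% ✓ — fails.
P3 (23 nt, A=6 T=5 G=3 C=9): Tm = 2·11 + 4·12 = 70°C, outside 58–66°C ✗; 3' end TCT has 1 G/C, need ≥2 ✗; longest run = 5 ✓; GC 12/23 = 52.2% ✓ — fails.
P4 (18 nt, A=7 T=5 G=2 C=4): Tm = 2·12 + 4·6 = 48°C, outside 58–66°C ✗; 3' end CAT has 1 G/C, need ≥2 ✗; longest run = 2 ✓; GC 6/18 = 33.3%, outside 39.3–63.5% ✗ — fails.
P5 (21 nt, A=3 T=5 G=6 C=7): Tm = 2·8 + 4·13 = 68°C, outside 58–66°C ✗; 3' end CCC has 3 G/C ✓; longest run = 3 ✓; GC 13/21 = 61.9% ✓ — fails.

None of the candidates satisfy all criteria.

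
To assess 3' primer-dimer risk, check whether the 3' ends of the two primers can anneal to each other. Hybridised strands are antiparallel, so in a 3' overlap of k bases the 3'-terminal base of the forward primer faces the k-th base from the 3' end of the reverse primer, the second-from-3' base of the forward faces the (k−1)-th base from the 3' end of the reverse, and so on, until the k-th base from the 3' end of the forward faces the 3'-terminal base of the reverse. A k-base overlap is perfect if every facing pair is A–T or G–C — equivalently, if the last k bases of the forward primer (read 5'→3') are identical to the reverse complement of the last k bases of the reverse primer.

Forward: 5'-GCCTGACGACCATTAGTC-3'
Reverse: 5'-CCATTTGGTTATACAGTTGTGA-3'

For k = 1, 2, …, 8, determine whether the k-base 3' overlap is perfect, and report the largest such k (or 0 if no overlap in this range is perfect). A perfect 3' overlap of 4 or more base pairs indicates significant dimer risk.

Last 8 bases (5'→3') — forward …CATTAGTC, reverse …AGTTGTGA.
Reverse complement of the reverse primer's last 8 bases: TCACAACT; its first k bases are the reverse complement of the reverse primer's last k bases, so a perfect k-base overlap needs the forward primer's last k bases to equal them.
Comparing (forward last k vs required): k=1: C vs T ✗; k=2: TC vs TC ✓; k=3: GTC vs TCA ✗; k=4: AGTC vs TCAC ✗; k=5: TAGTC vs TCACA ✗; k=6: TTAGTC vs TCACAA ✗; k=7: ATTAGTC vs TCACAAC ✗; k=8: CATTAGTC vs TCACAACT ✗.
Only k = 2 is perfect, so the longest perfect 3' overlap is 2.

Longest perfect overlap: 2 complementary base pairs; below the dimer-risk threshold (threshold 4).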